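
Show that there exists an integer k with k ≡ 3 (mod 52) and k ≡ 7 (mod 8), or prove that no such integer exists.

gcd(52, 8) = 4. A simultaneous solution exists iff 3 ≡ 7 (mod 4); here 3 mod 4 = 3 = 7 mod 4, so it does.
The integers ≡ 3 (mod 52) are 3, 55, …; their remainders mod 8 are 3, 7, so k = 55 is the first that is ≡ 7 (mod 8).
Verify: 55 = 1·52 + 3 and 55 = 6·8 + 7. ✓

k = 55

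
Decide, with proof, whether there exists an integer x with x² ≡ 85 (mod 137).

There is no such integer.

137 is prime, so by Euler's criterion 85 is a square mod 137 iff 85^((137−1)/2) = 85^68 ≡ 1 (mod 137).
Squaring successively (mod 137): 85^2 = 7225 ≡ 101; 85^4 ≡ 101² = 10201 ≡ 63; 85^8 ≡ 63² = 3969 ≡ 133; 85^16 ≡ 133² = 17689 ≡ 16; 85^32 ≡ 16² = 256 ≡ 119; 85^64 ≡ 119² = 14161 ≡ 50.
Since 68 = 64 + 4, 85^68 ≡ 50 · 63; multiplying out mod 137: 50·63 = 3150 ≡ 136. Thus 85^68 ≡ 136 ≡ −1 (mod 137).
By Euler's criterion 85 is a quadratic non-residue mod 137: no x satisfies x² ≡ 85 (mod 137).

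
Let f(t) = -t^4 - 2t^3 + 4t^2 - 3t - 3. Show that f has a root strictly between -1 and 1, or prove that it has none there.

Yes, f has a root in the interval.

f(-1) = 5 and f(1) = -5, which have opposite signs.
As a polynomial, f is continuous on every closed interval.
By the Intermediate Value Theorem f must vanish at some point of (-1, 1).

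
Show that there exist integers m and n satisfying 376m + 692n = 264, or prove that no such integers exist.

m = 78, n = -42

gcd(376, 692) = 4, and 4 divides 264, so integer solutions exist.
Dividing through by 4 reduces the equation to 94m + 173n = 66.
Euclidean algorithm: 173 = 1·94 + 79, 94 = 1·79 + 15, 79 = 5·15 + 4, 15 = 3·4 + 3, 4 = 1·3 + 1, 3 = 3·1 + 0.
Working back up the chain: 1 = 4 − 1·3 = 4 − (15 − 3·4) = −15 + 4·4 = −15 + 4·(79 − 5·15) = 4·79 − 21·15 = 4·79 − 21·(94 − 1·79) = −21·94 + 25·79 = −21·94 + 25·(173 − 1·94) = 25·173 − 46·94. So 94·(-46) + 173·25 = 1.
Multiplying through by 66: m = (-46)·66 = -3036, n = 25·66 = 1650 is a solution.
Adding 18·173 to m and subtracting 18·94 from n gives the tidier solution (78, -42).
Check: 376·78 + 692·(-42) = 29328 − 29064 = 264. ✓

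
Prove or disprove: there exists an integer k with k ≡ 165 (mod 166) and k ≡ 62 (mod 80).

There is no such integer.

Reduce both congruences modulo 2, which divides 166 and 80: they say k ≡ 165 (mod 2) and k ≡ 62 (mod 2).
These are incompatible: 165 − 62 = 103 is not divisible by 2.
Hence the system has no solution.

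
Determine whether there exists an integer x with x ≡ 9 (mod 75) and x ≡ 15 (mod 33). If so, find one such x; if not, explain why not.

x = 609

gcd(75, 33) = 3. A simultaneous solution exists iff 9 ≡ 15 (mod 3); here 9 mod 3 = 0 = 15 mod 3, so it does.
Put x = 9 + 75t, so we need 75t ≡ 6 (mod 33), equivalently (divide by 3) 25t ≡ 2 (mod 11).
25 ≡ 3 (mod 11), so this reads 3t ≡ 2 (mod 11). Invert 3 mod 11 by the Euclidean algorithm: 11 = 3·3 + 2, 3 = 1·2 + 1, 2 = 2·1 + 0; back-substituting, 1 = 3 − 1·2 = 3 − (11 − 3·3) = −11 + 4·3. Hence 3·4 ≡ 1, so 3⁻¹ ≡ 4 (mod 11).
Therefore t ≡ 4·2 = 8 (mod 11).
Then x = 9 + 75·8 = 609.
Check: 609 mod 75 = 9, 609 mod 33 = 15. ✓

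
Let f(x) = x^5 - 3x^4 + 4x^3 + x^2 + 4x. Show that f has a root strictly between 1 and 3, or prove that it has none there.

f(1) = 7 and f(3) = 129, both positive, so a sign-change argument is unavailable; we show f keeps this sign on the whole interval.
Substitute x = 1 + u, where 0 < u < 2 on the interval. Expanding, f(1 + u) = u^5 + 2u^4 + 2u^3 + 5u^2 + 11u + 7.
The nonzero coefficients here are all positive, so for u > 0 every term is positive (or zero), and the constant term 7 is strictly positive.
Therefore f(x) > 0 throughout (1, 3), and f has no zero there.

No such root exists.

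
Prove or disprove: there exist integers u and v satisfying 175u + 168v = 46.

No, no such integers exist.

gcd(175, 168) = 7, so every integer of the form 175u + 168v is a multiple of 7.
But 46 = 7·6 + 4, so 7 ∤ 46.
Hence no integers u, v satisfy the equation.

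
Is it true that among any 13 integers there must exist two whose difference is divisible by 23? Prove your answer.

No; for instance {111, 112, 113, 114, 115, 116, 117, 118, 119, 120, 121, 122, 123} is a counterexample.

Consider the 13 integers 111, 112, …, 123. They lie in distinct residue classes modulo 23, since 13 ≤ 23.
No two share a residue, so no pair has difference divisible by 23; the claim fails for this set.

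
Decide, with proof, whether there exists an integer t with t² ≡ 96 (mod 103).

There is no such integer.

103 is prime, so by Euler's criterion 96 is a square mod 103 iff 96^((103−1)/2) = 96^51 ≡ 1 (mod 103).
Squaring successively (mod 103): 96^2 = 9216 ≡ 49; 96^4 ≡ 49² = 2401 ≡ 32; 96^8 ≡ 32² = 1024 ≡ 97; 96^16 ≡ 97² = 9409 ≡ 36; 96^32 ≡ 36² = 1296 ≡ 60.
Since 51 = 32 + 16 + 2 + 1, 96^51 ≡ 60 · 36 · 49 · 96; multiplying out mod 103: 60·36 = 2160 ≡ 100, then 100·49 = 4900 ≡ 59, then 59·96 = 5664 ≡ 102. Thus 96^51 ≡ 102 ≡ −1 (mod 103).
By Euler's criterion 96 is a quadratic non-residue mod 103: no t satisfies t² ≡ 96 (mod 103).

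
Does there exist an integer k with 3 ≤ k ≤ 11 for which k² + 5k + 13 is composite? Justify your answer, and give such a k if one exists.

At k = 4: 4² + 5·4 + 13 = 49 = 7·7, which is composite.

k = 4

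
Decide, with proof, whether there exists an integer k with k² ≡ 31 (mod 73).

73 is prime, so by Euler's criterion 31 is a square mod 73 iff 31^((73−1)/2) = 31^36 ≡ 1 (mod 73).
Repeated squaring mod 73: 31^2 = 961 ≡ 12; 31^4 ≡ 12² = 144 ≡ 71; 31^8 ≡ 71² = 5041 ≡ 4; 31^16 ≡ 4² = 16 ≡ 16; 31^32 ≡ 16² = 256 ≡ 37.
Since 36 = 32 + 4, 31^36 ≡ 37 · 71; multiplying out mod 73: 37·71 = 2627 ≡ 72. Thus 31^36 ≡ 72 ≡ −1 (mod 73).
The value −1 means 31 is a non-residue modulo 73, so k² ≡ 31 (mod 73) is impossible.

No, no such integer exists.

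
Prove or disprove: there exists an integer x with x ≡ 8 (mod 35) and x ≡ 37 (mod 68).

gcd(35, 68) = 1, so the Chinese Remainder Theorem guarantees exactly one residue class mod 2380 satisfying both.
Any solution of the first congruence is x = 8 + 35t; substituting into the second, 35t ≡ 37 − 8 ≡ 29 (mod 68).
Invert 35 mod 68 by the Euclidean algorithm: 68 = 1·35 + 33, 35 = 1·33 + 2, 33 = 16·2 + 1, 2 = 2·1 + 0; back-substituting, 1 = 33 − 16·2 = 33 − 16·(35 − 1·33) = −16·35 + 17·33 = −16·35 + 17·(68 − 1·35) = 17·68 − 33·35. Hence 35·(-33) ≡ 1, so 35⁻¹ ≡ -33 ≡ 35 (mod 68).
Multiplying by 35: t ≡ 35·29 = 1015 ≡ 63 (mod 68).
Taking t = 63 gives x = 8 + 35·63 = 2213.
Verify: 2213 = 63·35 + 8 and 2213 = 32·68 + 37. ✓

x = 2213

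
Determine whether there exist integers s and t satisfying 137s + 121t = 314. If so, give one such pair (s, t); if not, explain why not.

s = 65, t = -71

137 and 121 are coprime, so 137s + 121t ranges over all of ℤ.
Run the Euclidean algorithm on 137 and 121: 137 = 1·121 + 16, 121 = 7·16 + 9, 16 = 1·9 + 7, 9 = 1·7 + 2, 7 = 3·2 + 1, 2 = 2·1 + 0.
Back-substituting, 1 = 7 − 3·2 = 7 − 3·(9 − 1·7) = −3·9 + 4·7 = −3·9 + 4·(16 − 1·9) = 4·16 − 7·9 = 4·16 − 7·(121 − 7·16) = −7·121 + 53·16 = −7·121 + 53·(137 − 1·121) = 53·137 − 60·121; that is, 137·53 + 121·(-60) = 1.
Times 314: 137·16642 + 121·(-18840) = 314, so (16642, -18840) solves it.
Shifting by a multiple of (121, −137) keeps it a solution: s = 16642 − 137·121 = 65, t = -18840 + 137·137 = -71.
Indeed 137·65 + 121·(-71) = 8905 − 8591 = 314.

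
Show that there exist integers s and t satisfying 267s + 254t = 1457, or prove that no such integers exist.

267 and 254 are coprime, so 267s + 254t ranges over all of ℤ.
Euclidean algorithm: 267 = 1·254 + 13, 254 = 19·13 + 7, 13 = 1·7 + 6, 7 = 1·6 + 1, 6 = 6·1 + 0.
Working back up the chain: 1 = 7 − 1·6 = 7 − (13 − 1·7) = −13 + 2·7 = −13 + 2·(254 − 19·13) = 2·254 − 39·13 = 2·254 − 39·(267 − 1·254) = −39·267 + 41·254. So 267·(-39) + 254·41 = 1.
Scaling by 1457 gives the particular solution (s, t) = (-56823, 59737).
Adding 224·254 to s and subtracting 224·267 from t gives the tidier solution (73, -71).
Indeed 267·73 + 254·(-71) = 19491 − 18034 = 1457.

s = 73, t = -71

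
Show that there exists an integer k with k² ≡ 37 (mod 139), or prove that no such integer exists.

k = 68

Take k = 68. Then 68² = 4624 = 33·139 + 37, so 68² ≡ 37 (mod 139).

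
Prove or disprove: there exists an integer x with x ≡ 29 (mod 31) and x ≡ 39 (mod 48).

gcd(31, 48) = 1, so the Chinese Remainder Theorem guarantees exactly one residue class mod 1488 satisfying both.
Any solution of the first congruence is x = 29 + 31t; substituting into the second, 31t ≡ 39 − 29 ≡ 10 (mod 48).
To invert 31 modulo 48: 48 = 1·31 + 17, 31 = 1·17 + 14, 17 = 1·14 + 3, 14 = 4·3 + 2, 3 = 1·2 + 1, 2 = 2·1 + 0, and unwinding, 1 = 3 − 1·2 = 3 − (14 − 4·3) = −14 + 5·3 = −14 + 5·(17 − 1·14) = 5·17 − 6·14 = 5·17 − 6·(31 − 1·17) = −6·31 + 11·17 = −6·31 + 11·(48 − 1·31) = 11·48 − 17·31. Thus 31⁻¹ ≡ -17 ≡ 31 (mod 48).
Therefore t ≡ 31·10 = 310 ≡ 22 (mod 48).
Taking t = 22 gives x = 29 + 31·22 = 711.
Verify: 711 = 22·31 + 29 and 711 = 14·48 + 39. ✓

x = 711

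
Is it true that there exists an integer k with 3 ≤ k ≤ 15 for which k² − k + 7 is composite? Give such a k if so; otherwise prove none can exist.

k = 8

At k = 8: 8² − 8 + 7 = 63 = 3·21, which is composite.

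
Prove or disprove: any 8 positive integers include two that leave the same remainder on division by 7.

Yes.

There are exactly 7 possible remainders on division by 7.
Since 8 > 7, two of the 8 integers must share a residue class by the pigeonhole principle; call them a and b.
That is, a and b leave the same remainder on division by 7, as claimed.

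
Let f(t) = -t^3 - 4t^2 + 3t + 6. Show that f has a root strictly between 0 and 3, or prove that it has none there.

f(0) = 6 and f(3) = -48, which have opposite signs.
As a polynomial, f is continuous on every closed interval.
By the Intermediate Value Theorem f must vanish at some point of (0, 3).

Such a root exists.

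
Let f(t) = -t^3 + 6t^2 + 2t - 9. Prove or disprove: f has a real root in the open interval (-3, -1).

f(-3) = 66 and f(-1) = -4, which have opposite signs.
Since f is a polynomial it is continuous on [-3, -1].
By the Intermediate Value Theorem, f takes the value 0 somewhere in the open interval.

Such a root exists.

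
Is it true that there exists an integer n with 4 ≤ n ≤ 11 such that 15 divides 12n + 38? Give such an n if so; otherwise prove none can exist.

There is no such integer n in that range.

At n = 4, 12·4 + 38 = 86 ≡ 11 (mod 15), and each step in n adds 12, giving residues 11, 8, 5, 2, 14, 11, 8, 5 for n = 4, 5, …, 11.
The residue 0 does not occur, so no n in [4, 11] makes 12n + 38 a multiple of 15.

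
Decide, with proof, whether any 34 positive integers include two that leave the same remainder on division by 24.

Yes.

Partition the integers by their residue mod 24; there are 24 classes.
With 34 integers and only 24 classes, the pigeonhole principle forces two of them, say a and b, into the same class.
That is, a and b leave the same remainder on division by 24, as claimed.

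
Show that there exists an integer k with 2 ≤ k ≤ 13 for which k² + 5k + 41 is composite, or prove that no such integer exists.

k = 2

At k = 2: 2² + 5·2 + 41 = 55 = 5·11, which is composite.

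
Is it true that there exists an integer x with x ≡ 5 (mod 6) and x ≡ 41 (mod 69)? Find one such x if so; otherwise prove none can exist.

Here gcd(6, 69) = 3, and both 5 and 41 leave remainder 2 mod 3, so the system is consistent.
Step through x = 5, 5 + 6, 5 + 2·6, …: the values 5, 11, 17, 23, 29, 35, 41 reduce mod 69 to 5, 11, 17, 23, 29, 35, 41. The value 41 hits 41.
Check: 41 mod 6 = 5, 41 mod 69 = 41. ✓

x = 41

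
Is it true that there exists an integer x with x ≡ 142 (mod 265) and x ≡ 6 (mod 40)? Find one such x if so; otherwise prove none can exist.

There is no such integer.

gcd(265, 40) = 5. If x ≡ 142 (mod 265) and x ≡ 6 (mod 40), then x ≡ 142 (mod 5) and x ≡ 6 (mod 5).
These are incompatible: 142 − 6 = 136 is not divisible by 5.
Hence the system has no solution.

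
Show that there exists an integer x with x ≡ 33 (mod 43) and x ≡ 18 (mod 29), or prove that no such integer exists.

Since 43 and 29 share no common factor, CRT says the pair of congruences has a solution (unique mod 1247).
Write x = 33 + 43t and require 33 + 43t ≡ 18 (mod 29), i.e. 43t ≡ 14 (mod 29).
43 ≡ 14 (mod 29), so this reads 14t ≡ 14 (mod 29). To invert 14 modulo 29: 29 = 2·14 + 1, 14 = 14·1 + 0, and unwinding, 1 = 29 − 2·14. Thus 14⁻¹ ≡ -2 ≡ 27 (mod 29).
Multiplying by 27: t ≡ 27·14 = 378 ≡ 1 (mod 29).
Taking t = 1 gives x = 33 + 43·1 = 76.
Indeed 76 ≡ 33 (mod 43) and 76 ≡ 18 (mod 29).

x = 76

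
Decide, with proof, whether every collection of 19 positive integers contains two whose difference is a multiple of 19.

Consider the 19 integers 74, 75, …, 92. They lie in distinct residue classes modulo 19, since 19 ≤ 19.
No two share a residue, so no pair has difference divisible by 19; the claim fails for this set.

No, the set {74, 75, 76, 77, 78, 79, 80, 81, 82, 83, 84, 85, 86, 87, 88, 89, 90, 91, 92} is a counterexample.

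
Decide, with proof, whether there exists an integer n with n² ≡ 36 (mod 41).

n = 35 works: 35² = 1225, and 1225 − 36 = 1189 = 29·41.

n = 35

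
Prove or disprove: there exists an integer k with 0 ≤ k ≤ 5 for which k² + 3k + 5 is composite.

At k = 1: 1² + 3·1 + 5 = 9 = 3·3, which is composite.

k = 1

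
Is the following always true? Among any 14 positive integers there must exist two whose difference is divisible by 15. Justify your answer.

No; for instance {28, 29, 30, 31, 32, 33, 34, 35, 36, 37, 38, 39, 40, 41} is a counterexample.

Consider the 14 integers 28, 29, …, 41. They lie in distinct residue classes modulo 15, since 14 ≤ 15.
The differences between them range over 1, …, 13, none of which is divisible by 15.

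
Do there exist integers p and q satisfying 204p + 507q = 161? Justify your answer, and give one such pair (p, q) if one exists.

gcd(204, 507) = 3, so every integer of the form 204p + 507q is a multiple of 3.
But 161 is not a multiple of 3 (it leaves remainder 2).
So the equation is unsolvable over ℤ.

No such integers exist.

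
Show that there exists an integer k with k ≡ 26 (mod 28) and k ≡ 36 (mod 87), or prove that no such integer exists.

k = 558

The moduli 28 and 87 are coprime, so by the Chinese Remainder Theorem a unique solution modulo 2436 exists.
Write k = 26 + 28t and require 26 + 28t ≡ 36 (mod 87), i.e. 28t ≡ 10 (mod 87).
Note 28·28 = 784 ≡ 1 (mod 87) (as 784 − 1 = 9·87), so 28⁻¹ ≡ 28.
Multiplying by 28: t ≡ 28·10 = 280 ≡ 19 (mod 87).
Taking t = 19 gives k = 26 + 28·19 = 558.
Verify: 558 = 19·28 + 26 and 558 = 6·87 + 36. ✓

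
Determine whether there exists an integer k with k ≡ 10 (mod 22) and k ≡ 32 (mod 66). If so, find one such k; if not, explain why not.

k = 32

The moduli are not coprime: gcd(22, 66) = 22. Compatibility requires 22 ∣ (32 − 10) = 22, which holds, so solutions exist.
List candidates k ≡ 10 (mod 22): 10, 32. Modulo 66 these are 10, 32; 32 gives 32 as required.
Indeed 32 ≡ 10 (mod 22) and 32 ≡ 32 (mod 66).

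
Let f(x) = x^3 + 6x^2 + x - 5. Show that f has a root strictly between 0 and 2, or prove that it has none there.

f(0) = -5 and f(2) = 29, which have opposite signs.
As a polynomial, f is continuous on every closed interval.
By the Intermediate Value Theorem, f takes the value 0 somewhere in the open interval.

Yes, f has a root in the interval.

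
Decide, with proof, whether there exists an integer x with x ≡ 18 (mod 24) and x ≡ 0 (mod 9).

x = 18

The moduli are not coprime: gcd(24, 9) = 3. Compatibility requires 3 ∣ (0 − 18) = -18, which holds, so solutions exist.
The smallest candidate x = 18 works directly: 18 ≡ 0 (mod 9).
Indeed 18 ≡ 18 (mod 24) and 18 ≡ 0 (mod 9).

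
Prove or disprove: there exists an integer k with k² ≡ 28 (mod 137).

k = 113

Take k = 113. Then 113² = 12769 = 93·137 + 28, so 113² ≡ 28 (mod 137).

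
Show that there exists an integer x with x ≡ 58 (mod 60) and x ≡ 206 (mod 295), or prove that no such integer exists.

No such integer exists.

gcd(60, 295) = 5. If x ≡ 58 (mod 60) and x ≡ 206 (mod 295), then x ≡ 58 (mod 5) and x ≡ 206 (mod 5).
However 58 ≡ 3 and 206 ≡ 1 (mod 5), and 3 ≠ 1.
Therefore no such x exists.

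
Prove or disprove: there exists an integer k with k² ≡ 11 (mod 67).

There is no such integer.

Apply Euler's criterion with the prime 67: 11 is a quadratic residue iff 11^33 ≡ 1 (mod 67), and a non-residue iff it is ≡ −1.
Repeated squaring mod 67: 11^2 = 121 ≡ 54; 11^4 ≡ 54² = 2916 ≡ 35; 11^8 ≡ 35² = 1225 ≡ 19; 11^16 ≡ 19² = 361 ≡ 26; 11^32 ≡ 26² = 676 ≡ 6.
Since 33 = 32 + 1, 11^33 ≡ 6 · 11; multiplying out mod 67: 6·11 = 66 ≡ 66. Thus 11^33 ≡ 66 ≡ −1 (mod 67).
By Euler's criterion 11 is a quadratic non-residue mod 67: no k satisfies k² ≡ 11 (mod 67).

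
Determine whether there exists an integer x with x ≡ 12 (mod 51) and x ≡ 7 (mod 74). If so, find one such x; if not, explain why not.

x = 3633

Since 51 and 74 share no common factor, CRT says the pair of congruences has a solution (unique mod 3774).
Write x = 12 + 51t and require 12 + 51t ≡ 7 (mod 74), i.e. 51t ≡ 69 (mod 74).
Since 51·45 = 2295 = 31·74 + 1, the inverse of 51 mod 74 is 45.
Therefore t ≡ 45·69 = 3105 ≡ 71 (mod 74).
Taking t = 71 gives x = 12 + 51·71 = 3633.
Verify: 3633 = 71·51 + 12 and 3633 = 49·74 + 7. ✓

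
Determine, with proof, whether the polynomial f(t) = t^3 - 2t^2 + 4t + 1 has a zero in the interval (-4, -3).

No such root exists.

Evaluate at the endpoints: f(-4) = -111, f(-3) = -56 — same sign (negative).
The derivative f'(t) = 3t^2 - 4t + 4 is a quadratic with discriminant (-4)² − 4·3·4 = -32 < 0; it never vanishes, so it is always positive (sign of the leading coefficient).
Hence f is strictly increasing on ℝ, and in particular on [-4, -3]. A strictly monotone function with same-sign endpoint values stays negative on the whole interval, so f has no zero in (-4, -3).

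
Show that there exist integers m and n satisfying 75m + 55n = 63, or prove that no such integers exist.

No such integers exist.

gcd(75, 55) = 5, so every integer of the form 75m + 55n is a multiple of 5.
But 63 = 5·12 + 3, so 5 ∤ 63.
Hence no integers m, n satisfy the equation.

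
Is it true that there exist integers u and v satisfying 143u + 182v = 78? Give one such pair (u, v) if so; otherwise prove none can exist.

u = 12, v = -9

Since gcd(143, 182) = 13 and 78 = 13·6, Bézout's identity guarantees a solution.
Dividing through by 13 reduces the equation to 11u + 14v = 6.
Euclidean algorithm: 14 = 1·11 + 3, 11 = 3·3 + 2, 3 = 1·2 + 1, 2 = 2·1 + 0.
Unwinding: 1 = 3 − 1·2 = 3 − (11 − 3·3) = −11 + 4·3 = −11 + 4·(14 − 1·11) = 4·14 − 5·11, i.e. 11·(-5) + 14·4 = 1.
Multiplying through by 6: u = (-5)·6 = -30, v = 4·6 = 24 is a solution.
The general solution is u = -30 + 14k, v = 24 − 11k; taking k = 3 gives the smaller pair u = 12, v = -9.
Check: 143·12 + 182·(-9) = 1716 − 1638 = 78. ✓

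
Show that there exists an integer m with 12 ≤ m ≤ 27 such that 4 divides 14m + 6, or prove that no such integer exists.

m = 13

m = 13 works, since 14·13 + 6 = 188 = 47·4.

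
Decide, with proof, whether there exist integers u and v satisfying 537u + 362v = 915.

u = 119, v = -174

537 and 362 are coprime, so 537u + 362v ranges over all of ℤ.
Dividing repeatedly: 537 = 1·362 + 175, 362 = 2·175 + 12, 175 = 14·12 + 7, 12 = 1·7 + 5, 7 = 1·5 + 2, 5 = 2·2 + 1, 2 = 2·1 + 0.
Unwinding: 1 = 5 − 2·2 = 5 − 2·(7 − 1·5) = −2·7 + 3·5 = −2·7 + 3·(12 − 1·7) = 3·12 − 5·7 = 3·12 − 5·(175 − 14·12) = −5·175 + 73·12 = −5·175 + 73·(362 − 2·175) = 73·362 − 151·175 = 73·362 − 151·(537 − 1·362) = −151·537 + 224·362, i.e. 537·(-151) + 362·224 = 1.
Times 915: 537·(-138165) + 362·204960 = 915, so (-138165, 204960) solves it.
Shifting by a multiple of (362, −537) keeps it a solution: u = -138165 + 382·362 = 119, v = 204960 − 382·537 = -174.
Check: 537·119 + 362·(-174) = 63903 − 62988 = 915. ✓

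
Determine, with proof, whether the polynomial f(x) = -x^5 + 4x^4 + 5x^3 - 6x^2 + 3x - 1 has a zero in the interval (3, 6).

Yes, f has a root in the interval.

f(3) = 170 and f(6) = -1711, which have opposite signs.
f is continuous everywhere (it is a polynomial), in particular on [3, 6].
By the Intermediate Value Theorem, f takes the value 0 somewhere in the open interval.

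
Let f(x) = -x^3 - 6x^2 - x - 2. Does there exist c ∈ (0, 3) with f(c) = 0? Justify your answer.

The endpoint values f(0) = -2 and f(3) = -86 are both negative. Claim: f(x) < 0 for every x in (0, 3).
Every nonzero coefficient of f(x) = -x^3 - 6x^2 - x - 2 is negative; for x > 0 each term then has that sign, and the constant term -2 is strictly negative.
Therefore f(x) < 0 throughout (0, 3), and f has no zero there.

No.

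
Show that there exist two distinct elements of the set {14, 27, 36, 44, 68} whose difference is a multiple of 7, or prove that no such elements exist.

Reduce each element modulo 7: 14↦0, 27↦6, 36↦1, 44↦2, 68↦5.
All 5 residues are distinct, so no two elements differ by a multiple of 7.

No, no such pair exists.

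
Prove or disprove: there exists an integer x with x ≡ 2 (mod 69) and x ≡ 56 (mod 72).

x = 416

gcd(69, 72) = 3. A simultaneous solution exists iff 2 ≡ 56 (mod 3); here 2 mod 3 = 2 = 56 mod 3, so it does.
Step through x = 2, 2 + 69, 2 + 2·69, …: the values 2, 71, 140, 209, 278, 347, 416 reduce mod 72 to 2, 71, 68, 65, 62, 59, 56. The value 416 hits 56.
Indeed 416 ≡ 2 (mod 69) and 416 ≡ 56 (mod 72).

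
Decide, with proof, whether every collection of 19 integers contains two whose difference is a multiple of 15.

Each integer lies in one of the 15 residue classes modulo 15.
With 19 integers and only 15 classes, the pigeonhole principle forces two of them, say a and b, into the same class.
Then a ≡ b (mod 15), i.e. 15 ∣ (a − b).

Yes.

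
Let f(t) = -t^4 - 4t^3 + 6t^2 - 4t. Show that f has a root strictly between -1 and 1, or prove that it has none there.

f(-1) = 13 and f(1) = -3, which have opposite signs.
f is continuous everywhere (it is a polynomial), in particular on [-1, 1].
By the Intermediate Value Theorem, f takes the value 0 somewhere in the open interval.

Yes, f has a root in the interval.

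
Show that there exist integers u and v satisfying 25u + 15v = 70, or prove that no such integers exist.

u = 1, v = 3

Since gcd(25, 15) = 5 and 70 = 5·14, Bézout's identity guarantees a solution.
Dividing through by 5 reduces the equation to 5u + 3v = 14.
Dividing repeatedly: 5 = 1·3 + 2, 3 = 1·2 + 1, 2 = 2·1 + 0.
Unwinding: 1 = 3 − 1·2 = 3 − (5 − 1·3) = −5 + 2·3, i.e. 5·(-1) + 3·2 = 1.
Scaling by 14 gives the particular solution (u, v) = (-14, 28).
Adding 5·3 to u and subtracting 5·5 from v gives the tidier solution (1, 3).
Indeed 25·1 + 15·3 = 25 + 45 = 70.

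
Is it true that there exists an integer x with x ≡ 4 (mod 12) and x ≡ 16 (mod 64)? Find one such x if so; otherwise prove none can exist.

x = 16

The moduli are not coprime: gcd(12, 64) = 4. Compatibility requires 4 ∣ (16 − 4) = 12, which holds, so solutions exist.
The integers ≡ 4 (mod 12) are 4, 16, …; their remainders mod 64 are 4, 16, so x = 16 is the first that is ≡ 16 (mod 64).
Verify: 16 = 1·12 + 4 and 16 = 0·64 + 16. ✓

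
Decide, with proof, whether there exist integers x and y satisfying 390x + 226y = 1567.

No, no such integers exist.

gcd(390, 226) = 2, so every integer of the form 390x + 226y is a multiple of 2.
But 1567 is not a multiple of 2 (it leaves remainder 1).
Therefore 390x + 226y = 1567 has no solution in integers.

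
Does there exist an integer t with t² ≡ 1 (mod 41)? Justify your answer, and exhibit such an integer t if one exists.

Take t = 1. Then 1² = 1, and since 0 ≤ 1 < 41 this is already reduced: 1² ≡ 1 (mod 41).

t = 1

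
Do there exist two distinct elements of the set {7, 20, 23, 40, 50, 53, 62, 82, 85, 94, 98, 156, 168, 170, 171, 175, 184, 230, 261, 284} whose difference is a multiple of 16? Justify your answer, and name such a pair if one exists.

Yes: 7 and 23.

Reduce each element mod 16: 7↦7, 20↦4, 23↦7, 40↦8, 50↦2, 53↦5, 62↦14, 82↦2, 85↦5, 94↦14, 98↦2, 156↦12, 168↦8, 170↦10, 171↦11, 175↦15, 184↦8, 230↦6, 261↦5, 284↦12. The residue 7 repeats (at 7 and 23), and 23 − 7 = 16 = 1·16.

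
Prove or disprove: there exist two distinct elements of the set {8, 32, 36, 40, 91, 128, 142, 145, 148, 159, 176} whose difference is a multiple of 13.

There is no such pair.

Reduce each element modulo 13: 8↦8, 32↦6, 36↦10, 40↦1, 91↦0, 128↦11, 142↦12, 145↦2, 148↦5, 159↦3, 176↦7.
All 11 residues are distinct, so no two elements differ by a multiple of 13.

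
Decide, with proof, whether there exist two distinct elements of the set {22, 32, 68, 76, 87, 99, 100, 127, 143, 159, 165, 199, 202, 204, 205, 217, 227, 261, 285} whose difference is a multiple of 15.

22 and 127 are such a pair.

Both 22 and 127 leave remainder 7 on division by 15; their difference 105 = 7·15 is a multiple of 15.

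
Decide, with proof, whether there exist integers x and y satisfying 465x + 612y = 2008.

Both 465 and 612 are divisible by gcd(465, 612) = 3, hence so is any combination 465x + 612y.
But 2008 is not a multiple of 3 (it leaves remainder 1).
Therefore 465x + 612y = 2008 has no solution in integers.

No, no such integers exist.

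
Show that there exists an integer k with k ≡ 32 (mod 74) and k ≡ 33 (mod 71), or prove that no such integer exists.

k = 1808

gcd(74, 71) = 1, so the Chinese Remainder Theorem guarantees exactly one residue class mod 5254 satisfying both.
Any solution of the first congruence is k = 32 + 74t; substituting into the second, 74t ≡ 33 − 32 ≡ 1 (mod 71).
74 ≡ 3 (mod 71), so this reads 3t ≡ 1 (mod 71). Since 3·24 = 72 = 1·71 + 1, the inverse of 3 mod 71 is 24.
Multiplying by 24: t ≡ 24·1 = 24 (mod 71).
Taking t = 24 gives k = 32 + 74·24 = 1808.
Verify: 1808 = 24·74 + 32 and 1808 = 25·71 + 33. ✓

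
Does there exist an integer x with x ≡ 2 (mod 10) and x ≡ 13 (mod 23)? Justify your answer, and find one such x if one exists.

x = 82

The moduli 10 and 23 are coprime, so by the Chinese Remainder Theorem a unique solution modulo 230 exists.
Any solution of the first congruence is x = 2 + 10t; substituting into the second, 10t ≡ 13 − 2 ≡ 11 (mod 23).
Invert 10 mod 23 by the Euclidean algorithm: 23 = 2·10 + 3, 10 = 3·3 + 1, 3 = 3·1 + 0; back-substituting, 1 = 10 − 3·3 = 10 − 3·(23 − 2·10) = −3·23 + 7·10. Hence 10·7 ≡ 1, so 10⁻¹ ≡ 7 (mod 23).
Therefore t ≡ 7·11 = 77 ≡ 8 (mod 23).
Taking t = 8 gives x = 2 + 10·8 = 82.
Indeed 82 ≡ 2 (mod 10) and 82 ≡ 13 (mod 23).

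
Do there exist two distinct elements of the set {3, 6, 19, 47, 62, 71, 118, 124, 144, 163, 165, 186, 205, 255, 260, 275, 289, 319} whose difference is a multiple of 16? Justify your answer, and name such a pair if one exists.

Reduce each element mod 16: 3↦3, 6↦6, 19↦3, 47↦15, 62↦14, 71↦7, 118↦6, 124↦12, 144↦0, 163↦3, 165↦5, 186↦10, 205↦13, 255↦15, 260↦4, 275↦3, 289↦1, 319↦15. The residue 3 repeats (at 3 and 19), and 19 − 3 = 16 = 1·16.

Yes: 3 and 19.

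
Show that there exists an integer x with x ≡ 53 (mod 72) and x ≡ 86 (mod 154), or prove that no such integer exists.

No such integer exists.

gcd(72, 154) = 2. If x ≡ 53 (mod 72) and x ≡ 86 (mod 154), then x ≡ 53 (mod 2) and x ≡ 86 (mod 2).
However 53 ≡ 1 and 86 ≡ 0 (mod 2), and 1 ≠ 0.
Therefore no such x exists.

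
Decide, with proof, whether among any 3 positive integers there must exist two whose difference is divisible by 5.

Take the 3 consecutive integers 10, 11, 12: their residues mod 5 are all distinct because 3 ≤ 5.
Any two of them differ by at most 2 < 5 and by at least 1, so no difference is a multiple of 5.

No; for instance {10, 11, 12} is a counterexample.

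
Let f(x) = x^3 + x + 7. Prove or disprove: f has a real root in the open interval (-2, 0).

f(-2) = -3 and f(0) = 7, which have opposite signs.
Since f is a polynomial it is continuous on [-2, 0].
By the Intermediate Value Theorem f must vanish at some point of (-2, 0).

Such a root exists.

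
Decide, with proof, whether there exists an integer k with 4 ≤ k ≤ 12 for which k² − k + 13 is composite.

k = 4

At k = 4: 4² − 4 + 13 = 25 = 5·5, which is composite.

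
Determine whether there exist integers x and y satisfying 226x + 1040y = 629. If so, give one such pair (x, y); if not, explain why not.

Both 226 and 1040 are divisible by gcd(226, 1040) = 2, hence so is any combination 226x + 1040y.
But 629 = 2·314 + 1, so 2 ∤ 629.
Therefore 226x + 1040y = 629 has no solution in integers.

There are no such integers.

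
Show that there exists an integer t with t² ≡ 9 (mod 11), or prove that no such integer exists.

t = 8

t = 8 works: 8² = 64, and 64 − 9 = 55 = 5·11.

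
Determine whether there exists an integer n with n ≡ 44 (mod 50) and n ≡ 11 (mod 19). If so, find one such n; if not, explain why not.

Since 50 and 19 share no common factor, CRT says the pair of congruences has a solution (unique mod 950).
Write n = 44 + 50t and require 44 + 50t ≡ 11 (mod 19), i.e. 50t ≡ 5 (mod 19).
50 ≡ 12 (mod 19), so this reads 12t ≡ 5 (mod 19). To invert 12 modulo 19: 19 = 1·12 + 7, 12 = 1·7 + 5, 7 = 1·5 + 2, 5 = 2·2 + 1, 2 = 2·1 + 0, and unwinding, 1 = 5 − 2·2 = 5 − 2·(7 − 1·5) = −2·7 + 3·5 = −2·7 + 3·(12 − 1·7) = 3·12 − 5·7 = 3·12 − 5·(19 − 1·12) = −5·19 + 8·12. Thus 12⁻¹ ≡ 8 (mod 19).
Multiplying by 8: t ≡ 8·5 = 40 ≡ 2 (mod 19).
Taking t = 2 gives n = 44 + 50·2 = 144.
Indeed 144 ≡ 44 (mod 50) and 144 ≡ 11 (mod 19).

n = 144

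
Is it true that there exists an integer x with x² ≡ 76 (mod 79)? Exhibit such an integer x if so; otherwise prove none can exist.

Take x = 32. Then 32² = 1024 = 12·79 + 76, so 32² ≡ 76 (mod 79).

x = 32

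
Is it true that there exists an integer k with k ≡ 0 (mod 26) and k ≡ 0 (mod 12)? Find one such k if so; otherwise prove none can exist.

Here gcd(26, 12) = 2, and both 0 and 0 leave remainder 0 mod 2, so the system is consistent.
The smallest candidate k = 0 works directly: 0 ≡ 0 (mod 12).
Check: 0 mod 26 = 0, 0 mod 12 = 0. ✓

k = 0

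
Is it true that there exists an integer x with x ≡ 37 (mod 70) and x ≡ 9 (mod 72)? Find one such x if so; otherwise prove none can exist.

Here gcd(70, 72) = 2, and both 37 and 9 leave remainder 1 mod 2, so the system is consistent.
Write x = 37 + 70t. Then 70t ≡ 9 − 37 ≡ 44 (mod 72); dividing through by 2 gives 35t ≡ 22 (mod 36).
Note 35·35 = 1225 ≡ 1 (mod 36) (as 1225 − 1 = 34·36), so 35⁻¹ ≡ 35.
Multiplying by 35: t ≡ 35·22 = 770 ≡ 14 (mod 36).
Then x = 37 + 70·14 = 1017.
Verify: 1017 = 14·70 + 37 and 1017 = 14·72 + 9. ✓

x = 1017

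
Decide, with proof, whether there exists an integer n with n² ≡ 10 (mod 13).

n = 7 works: 7² = 49, and 49 − 10 = 39 = 3·13.

n = 7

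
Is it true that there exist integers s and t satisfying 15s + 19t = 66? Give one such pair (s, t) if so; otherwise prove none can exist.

s = 12, t = -6

Since gcd(15, 19) = 1, every integer is an integer combination of 15 and 19.
Euclidean algorithm: 19 = 1·15 + 4, 15 = 3·4 + 3, 4 = 1·3 + 1, 3 = 3·1 + 0.
Back-substituting, 1 = 4 − 1·3 = 4 − (15 − 3·4) = −15 + 4·4 = −15 + 4·(19 − 1·15) = 4·19 − 5·15; that is, 15·(-5) + 19·4 = 1.
Times 66: 15·(-330) + 19·264 = 66, so (-330, 264) solves it.
Adding 18·19 to s and subtracting 18·15 from t gives the tidier solution (12, -6).
Check: 15·12 + 19·(-6) = 180 − 114 = 66. ✓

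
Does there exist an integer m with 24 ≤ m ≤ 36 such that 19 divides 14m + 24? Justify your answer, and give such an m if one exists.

The values of 14m + 24 for m = 24, 25, …, 36 are 360, 374, 388, 402, 416, 430, 444, 458, 472, 486, 500, 514, 528; reduced mod 19 these are 18, 13, 8, 3, 17, 12, 7, 2, 16, 11, 6, 1, 15.
Since 0 is absent from this list, 19 ∤ 14m + 24 for every m with 24 ≤ m ≤ 36.

No, no such integer m in that range exists.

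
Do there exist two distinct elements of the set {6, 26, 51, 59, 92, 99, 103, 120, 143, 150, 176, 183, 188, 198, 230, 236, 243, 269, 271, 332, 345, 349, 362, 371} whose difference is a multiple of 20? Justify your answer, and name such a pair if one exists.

Both 6 and 26 leave remainder 6 on division by 20; their difference 20 = 1·20 is a multiple of 20.

Yes: 6 and 26.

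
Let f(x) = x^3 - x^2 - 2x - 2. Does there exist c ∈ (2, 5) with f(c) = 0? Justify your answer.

Yes, f has a root in the interval.

f(2) = -2 and f(5) = 88, which have opposite signs.
f is continuous everywhere (it is a polynomial), in particular on [2, 5].
The Intermediate Value Theorem then guarantees some c ∈ (2, 5) with f(c) = 0.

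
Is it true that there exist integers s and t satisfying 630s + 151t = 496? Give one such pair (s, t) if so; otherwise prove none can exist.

s = 112, t = -464

630 and 151 are coprime, so 630s + 151t ranges over all of ℤ.
Run the Euclidean algorithm on 630 and 151: 630 = 4·151 + 26, 151 = 5·26 + 21, 26 = 1·21 + 5, 21 = 4·5 + 1, 5 = 5·1 + 0.
Working back up the chain: 1 = 21 − 4·5 = 21 − 4·(26 − 1·21) = −4·26 + 5·21 = −4·26 + 5·(151 − 5·26) = 5·151 − 29·26 = 5·151 − 29·(630 − 4·151) = −29·630 + 121·151. So 630·(-29) + 151·121 = 1.
Scaling by 496 gives the particular solution (s, t) = (-14384, 60016).
Adding 96·151 to s and subtracting 96·630 from t gives the tidier solution (112, -464).
Indeed 630·112 + 151·(-464) = 70560 − 70064 = 496.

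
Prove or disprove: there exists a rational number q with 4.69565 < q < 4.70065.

Look for a denominator N such that an integer falls strictly between N·4.69565 and N·4.70065. N = 10 works: 10·4.69565 = 46.95650 < 47 < 47.00650 = 10·4.70065.
Hence 47/10 is a rational number with 4.69565 < 47/10 < 4.70065.

q = 47/10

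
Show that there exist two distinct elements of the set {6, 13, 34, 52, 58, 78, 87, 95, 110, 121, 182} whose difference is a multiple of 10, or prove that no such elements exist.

52 mod 10 = 2 and 182 mod 10 = 2, so 182 − 52 = 130 = 13·10.

52 and 182 are such a pair.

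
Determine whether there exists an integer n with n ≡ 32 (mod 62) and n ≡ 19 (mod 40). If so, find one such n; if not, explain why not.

There is no such integer.

gcd(62, 40) = 2. If n ≡ 32 (mod 62) and n ≡ 19 (mod 40), then n ≡ 32 (mod 2) and n ≡ 19 (mod 2).
But 32 mod 2 = 0 while 19 mod 2 = 1, a contradiction.
Therefore no such n exists.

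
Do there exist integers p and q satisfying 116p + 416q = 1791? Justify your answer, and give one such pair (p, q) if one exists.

No, no such integers exist.

Any value of 116p + 416q is a multiple of gcd(116, 416) = 4.
But 1791 = 4·447 + 3, so 4 ∤ 1791.
Therefore 116p + 416q = 1791 has no solution in integers.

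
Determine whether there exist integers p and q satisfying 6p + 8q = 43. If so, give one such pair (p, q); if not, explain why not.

There are no such integers.

Any value of 6p + 8q is a multiple of gcd(6, 8) = 2.
But 43 is not a multiple of 2 (it leaves remainder 1).
Therefore 6p + 8q = 43 has no solution in integers.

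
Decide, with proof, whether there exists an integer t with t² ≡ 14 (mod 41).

Apply Euler's criterion with the prime 41: 14 is a quadratic residue iff 14^20 ≡ 1 (mod 41), and a non-residue iff it is ≡ −1.
Repeated squaring mod 41: 14^2 = 196 ≡ 32; 14^4 ≡ 32² = 1024 ≡ 40; 14^8 ≡ 40² = 1600 ≡ 1; 14^16 ≡ 1² = 1 ≡ 1.
Since 20 = 16 + 4, 14^20 ≡ 1 · 40; multiplying out mod 41: 1·40 = 40 ≡ 40. Thus 14^20 ≡ 40 ≡ −1 (mod 41).
The value −1 means 14 is a non-residue modulo 41, so t² ≡ 14 (mod 41) is impossible.

There is no such integer.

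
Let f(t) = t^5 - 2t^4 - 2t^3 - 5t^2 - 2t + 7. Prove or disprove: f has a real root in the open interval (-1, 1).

f(-1) = 3 and f(1) = -3, which have opposite signs.
Since f is a polynomial it is continuous on [-1, 1].
By the Intermediate Value Theorem f must vanish at some point of (-1, 1).

Yes, f has a root in the interval.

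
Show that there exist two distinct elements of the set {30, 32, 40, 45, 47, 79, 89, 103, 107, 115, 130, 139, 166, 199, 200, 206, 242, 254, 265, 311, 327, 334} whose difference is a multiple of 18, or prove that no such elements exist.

Yes: 40 and 130.

Both 40 and 130 leave remainder 4 on division by 18; their difference 90 = 5·18 is a multiple of 18.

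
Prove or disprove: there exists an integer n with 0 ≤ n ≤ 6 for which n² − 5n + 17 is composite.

No, no such integer n in that range exists.

The values for n = 0, 1, …, 6 are 17, 13, 11, 11, 13, 17, 23, and each of these is prime.
So no value in the range makes the expression composite.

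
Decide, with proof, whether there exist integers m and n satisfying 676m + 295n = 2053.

676 and 295 are coprime, so 676m + 295n ranges over all of ℤ.
Euclidean algorithm: 676 = 2·295 + 86, 295 = 3·86 + 37, 86 = 2·37 + 12, 37 = 3·12 + 1, 12 = 12·1 + 0.
Back-substituting, 1 = 37 − 3·12 = 37 − 3·(86 − 2·37) = −3·86 + 7·37 = −3·86 + 7·(295 − 3·86) = 7·295 − 24·86 = 7·295 − 24·(676 − 2·295) = −24·676 + 55·295; that is, 676·(-24) + 295·55 = 1.
Scaling by 2053 gives the particular solution (m, n) = (-49272, 112915).
The general solution is m = -49272 + 295k, n = 112915 − 676k; taking k = 168 gives the smaller pair m = 288, n = -653.
Check: 676·288 + 295·(-653) = 194688 − 192635 = 2053. ✓

m = 288, n = -653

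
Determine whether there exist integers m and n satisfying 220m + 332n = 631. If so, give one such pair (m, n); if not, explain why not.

There are no such integers.

gcd(220, 332) = 4, so every integer of the form 220m + 332n is a multiple of 4.
But 631 is not a multiple of 4 (it leaves remainder 3).
Therefore 220m + 332n = 631 has no solution in integers.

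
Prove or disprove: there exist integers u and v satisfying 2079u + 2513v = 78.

gcd(2079, 2513) = 7, so every integer of the form 2079u + 2513v is a multiple of 7.
But 78 is not a multiple of 7 (it leaves remainder 1).
Hence no integers u, v satisfy the equation.

No, no such integers exist.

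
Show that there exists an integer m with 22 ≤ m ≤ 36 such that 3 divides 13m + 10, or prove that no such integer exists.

m = 23

Try m = 23: 13·23 + 10 = 309 = 103·3, which is divisible by 3.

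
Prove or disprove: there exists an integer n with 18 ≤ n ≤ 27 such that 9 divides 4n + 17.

n = 25

At n = 25 we get 4·25 + 17 = 117, and 117 = 9·13.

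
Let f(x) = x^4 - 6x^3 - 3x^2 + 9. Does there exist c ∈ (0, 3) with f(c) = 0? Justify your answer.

Yes, such a c exists.

f(0) = 9 and f(3) = -99, which have opposite signs.
As a polynomial, f is continuous on every closed interval.
So by the Intermediate Value Theorem there is a c strictly between 0 and 3 with f(c) = 0.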